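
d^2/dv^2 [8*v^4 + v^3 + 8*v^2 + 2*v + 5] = 96*v^2 + 6*v + 16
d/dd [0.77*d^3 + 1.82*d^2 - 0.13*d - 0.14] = 2.31*d^2 + 3.64*d - 0.13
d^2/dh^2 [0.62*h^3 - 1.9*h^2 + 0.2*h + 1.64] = 3.72*h - 3.8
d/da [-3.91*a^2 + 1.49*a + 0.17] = 1.49 - 7.82*a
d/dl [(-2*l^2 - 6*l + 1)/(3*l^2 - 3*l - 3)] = (8*l^2 + 2*l + 7)/(3*(l^4 - 2*l^3 - l^2 + 2*l + 1))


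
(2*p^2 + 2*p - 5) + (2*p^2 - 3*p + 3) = 4*p^2 - p - 2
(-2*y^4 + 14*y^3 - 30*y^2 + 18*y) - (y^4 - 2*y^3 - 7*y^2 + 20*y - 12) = -3*y^4 + 16*y^3 - 23*y^2 - 2*y + 12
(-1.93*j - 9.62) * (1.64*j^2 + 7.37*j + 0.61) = -3.1652*j^3 - 30.0009*j^2 - 72.0767*j - 5.8682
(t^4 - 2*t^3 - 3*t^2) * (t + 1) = t^5 - t^4 - 5*t^3 - 3*t^2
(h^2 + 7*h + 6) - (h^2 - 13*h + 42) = 20*h - 36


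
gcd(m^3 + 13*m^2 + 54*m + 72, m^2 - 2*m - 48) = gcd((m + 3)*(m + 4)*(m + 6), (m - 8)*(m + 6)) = m + 6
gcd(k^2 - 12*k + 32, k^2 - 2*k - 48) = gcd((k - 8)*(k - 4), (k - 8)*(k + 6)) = k - 8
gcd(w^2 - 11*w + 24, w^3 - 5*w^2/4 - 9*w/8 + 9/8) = 1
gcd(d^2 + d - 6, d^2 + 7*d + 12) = d + 3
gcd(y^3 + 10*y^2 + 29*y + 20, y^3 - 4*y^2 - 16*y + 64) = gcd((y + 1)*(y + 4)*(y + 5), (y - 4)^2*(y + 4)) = y + 4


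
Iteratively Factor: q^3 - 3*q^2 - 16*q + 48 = (q - 4)*(q^2 + q - 12) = (q - 4)*(q + 4)*(q - 3)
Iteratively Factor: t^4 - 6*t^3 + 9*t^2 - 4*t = (t - 4)*(t^3 - 2*t^2 + t) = t*(t - 4)*(t^2 - 2*t + 1) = t*(t - 4)*(t - 1)*(t - 1)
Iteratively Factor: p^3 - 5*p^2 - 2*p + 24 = (p - 3)*(p^2 - 2*p - 8) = (p - 3)*(p + 2)*(p - 4)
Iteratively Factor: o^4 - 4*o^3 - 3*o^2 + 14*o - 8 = (o - 1)*(o^3 - 3*o^2 - 6*o + 8) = (o - 1)^2*(o^2 - 2*o - 8) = (o - 1)^2*(o + 2)*(o - 4)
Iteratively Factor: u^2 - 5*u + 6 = (u - 3)*(u - 2)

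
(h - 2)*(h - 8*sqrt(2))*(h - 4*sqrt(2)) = h^3 - 12*sqrt(2)*h^2 - 2*h^2 + 24*sqrt(2)*h + 64*h - 128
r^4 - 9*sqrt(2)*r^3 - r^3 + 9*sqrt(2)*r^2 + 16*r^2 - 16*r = r*(r - 1)*(r - 8*sqrt(2))*(r - sqrt(2))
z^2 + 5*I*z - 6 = (z + 2*I)*(z + 3*I)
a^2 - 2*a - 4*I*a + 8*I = (a - 2)*(a - 4*I)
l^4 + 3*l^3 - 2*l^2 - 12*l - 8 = (l - 2)*(l + 1)*(l + 2)^2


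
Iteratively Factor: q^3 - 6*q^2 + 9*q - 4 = (q - 4)*(q^2 - 2*q + 1) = (q - 4)*(q - 1)*(q - 1)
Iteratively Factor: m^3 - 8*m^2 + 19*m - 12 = (m - 3)*(m^2 - 5*m + 4) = (m - 3)*(m - 1)*(m - 4)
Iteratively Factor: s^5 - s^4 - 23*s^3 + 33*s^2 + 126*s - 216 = (s + 4)*(s^4 - 5*s^3 - 3*s^2 + 45*s - 54) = (s - 3)*(s + 4)*(s^3 - 2*s^2 - 9*s + 18) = (s - 3)*(s - 2)*(s + 4)*(s^2 - 9) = (s - 3)^2*(s - 2)*(s + 4)*(s + 3)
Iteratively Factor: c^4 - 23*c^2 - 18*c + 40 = (c - 1)*(c^3 + c^2 - 22*c - 40) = (c - 5)*(c - 1)*(c^2 + 6*c + 8) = (c - 5)*(c - 1)*(c + 2)*(c + 4)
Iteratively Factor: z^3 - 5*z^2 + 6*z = (z - 2)*(z^2 - 3*z) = z*(z - 2)*(z - 3)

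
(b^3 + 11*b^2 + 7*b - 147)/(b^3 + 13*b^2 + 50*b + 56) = (b^2 + 4*b - 21)/(b^2 + 6*b + 8)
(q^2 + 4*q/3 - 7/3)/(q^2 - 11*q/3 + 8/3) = (3*q + 7)/(3*q - 8)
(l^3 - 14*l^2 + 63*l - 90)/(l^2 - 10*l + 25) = (l^2 - 9*l + 18)/(l - 5)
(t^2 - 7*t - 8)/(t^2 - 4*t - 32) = (t + 1)/(t + 4)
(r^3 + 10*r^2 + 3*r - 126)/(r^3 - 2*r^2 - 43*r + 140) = (r^2 + 3*r - 18)/(r^2 - 9*r + 20)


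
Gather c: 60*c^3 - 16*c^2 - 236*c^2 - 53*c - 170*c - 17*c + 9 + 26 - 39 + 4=60*c^3 - 252*c^2 - 240*c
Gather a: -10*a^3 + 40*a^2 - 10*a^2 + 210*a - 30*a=-10*a^3 + 30*a^2 + 180*a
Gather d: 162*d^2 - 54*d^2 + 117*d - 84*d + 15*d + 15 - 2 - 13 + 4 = 108*d^2 + 48*d + 4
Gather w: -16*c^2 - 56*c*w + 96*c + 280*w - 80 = -16*c^2 + 96*c + w*(280 - 56*c) - 80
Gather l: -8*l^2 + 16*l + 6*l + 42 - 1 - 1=-8*l^2 + 22*l + 40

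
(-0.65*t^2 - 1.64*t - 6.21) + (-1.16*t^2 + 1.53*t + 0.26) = -1.81*t^2 - 0.11*t - 5.95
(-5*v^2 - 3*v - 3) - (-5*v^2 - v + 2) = -2*v - 5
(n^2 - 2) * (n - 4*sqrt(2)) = n^3 - 4*sqrt(2)*n^2 - 2*n + 8*sqrt(2)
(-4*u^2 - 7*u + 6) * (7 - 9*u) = 36*u^3 + 35*u^2 - 103*u + 42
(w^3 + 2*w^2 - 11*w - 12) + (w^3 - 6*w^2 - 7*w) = 2*w^3 - 4*w^2 - 18*w - 12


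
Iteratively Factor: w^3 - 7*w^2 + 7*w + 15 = (w - 3)*(w^2 - 4*w - 5) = (w - 5)*(w - 3)*(w + 1)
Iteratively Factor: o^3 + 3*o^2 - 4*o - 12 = (o + 3)*(o^2 - 4) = (o + 2)*(o + 3)*(o - 2)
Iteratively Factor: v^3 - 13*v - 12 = (v - 4)*(v^2 + 4*v + 3) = (v - 4)*(v + 3)*(v + 1)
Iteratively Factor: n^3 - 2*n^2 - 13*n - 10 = (n - 5)*(n^2 + 3*n + 2) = (n - 5)*(n + 1)*(n + 2)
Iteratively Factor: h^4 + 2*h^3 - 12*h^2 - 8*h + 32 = (h + 2)*(h^3 - 12*h + 16) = (h + 2)*(h + 4)*(h^2 - 4*h + 4) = (h - 2)*(h + 2)*(h + 4)*(h - 2)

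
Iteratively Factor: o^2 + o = (o)*(o + 1)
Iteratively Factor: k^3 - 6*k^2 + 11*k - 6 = (k - 3)*(k^2 - 3*k + 2) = (k - 3)*(k - 2)*(k - 1)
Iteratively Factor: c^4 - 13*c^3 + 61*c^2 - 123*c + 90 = (c - 3)*(c^3 - 10*c^2 + 31*c - 30) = (c - 3)^2*(c^2 - 7*c + 10) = (c - 3)^2*(c - 2)*(c - 5)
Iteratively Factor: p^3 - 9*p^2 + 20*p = (p)*(p^2 - 9*p + 20) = p*(p - 4)*(p - 5)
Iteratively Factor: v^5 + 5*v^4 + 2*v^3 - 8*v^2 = (v)*(v^4 + 5*v^3 + 2*v^2 - 8*v) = v*(v + 4)*(v^3 + v^2 - 2*v) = v*(v - 1)*(v + 4)*(v^2 + 2*v) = v^2*(v - 1)*(v + 4)*(v + 2)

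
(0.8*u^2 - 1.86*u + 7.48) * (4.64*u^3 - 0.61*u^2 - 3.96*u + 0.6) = 3.712*u^5 - 9.1184*u^4 + 32.6738*u^3 + 3.2828*u^2 - 30.7368*u + 4.488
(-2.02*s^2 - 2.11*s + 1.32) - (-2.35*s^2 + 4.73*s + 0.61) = 0.33*s^2 - 6.84*s + 0.71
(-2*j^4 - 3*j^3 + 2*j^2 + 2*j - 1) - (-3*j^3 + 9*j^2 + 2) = -2*j^4 - 7*j^2 + 2*j - 3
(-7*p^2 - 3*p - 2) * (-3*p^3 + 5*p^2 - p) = 21*p^5 - 26*p^4 - 2*p^3 - 7*p^2 + 2*p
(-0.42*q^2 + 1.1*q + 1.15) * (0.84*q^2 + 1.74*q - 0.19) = -0.3528*q^4 + 0.1932*q^3 + 2.9598*q^2 + 1.792*q - 0.2185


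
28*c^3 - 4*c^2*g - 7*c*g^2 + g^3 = (-7*c + g)*(-2*c + g)*(2*c + g)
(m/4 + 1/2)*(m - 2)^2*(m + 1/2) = m^4/4 - 3*m^3/8 - 5*m^2/4 + 3*m/2 + 1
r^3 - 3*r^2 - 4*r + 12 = (r - 3)*(r - 2)*(r + 2)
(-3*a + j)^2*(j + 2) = 9*a^2*j + 18*a^2 - 6*a*j^2 - 12*a*j + j^3 + 2*j^2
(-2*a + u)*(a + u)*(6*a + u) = -12*a^3 - 8*a^2*u + 5*a*u^2 + u^3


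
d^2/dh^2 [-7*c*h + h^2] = 2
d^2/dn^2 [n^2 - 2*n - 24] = 2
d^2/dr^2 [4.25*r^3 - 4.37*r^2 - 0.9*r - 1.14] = 25.5*r - 8.74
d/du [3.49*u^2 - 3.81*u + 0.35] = 6.98*u - 3.81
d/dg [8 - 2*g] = -2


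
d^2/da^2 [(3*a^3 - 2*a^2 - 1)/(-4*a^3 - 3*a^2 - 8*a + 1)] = 2*(68*a^6 + 288*a^5 - 168*a^4 - 97*a^3 + 213*a^2 + 75*a + 69)/(64*a^9 + 144*a^8 + 492*a^7 + 555*a^6 + 912*a^5 + 357*a^4 + 380*a^3 - 183*a^2 + 24*a - 1)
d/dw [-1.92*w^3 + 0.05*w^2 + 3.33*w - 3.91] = -5.76*w^2 + 0.1*w + 3.33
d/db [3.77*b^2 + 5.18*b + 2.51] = 7.54*b + 5.18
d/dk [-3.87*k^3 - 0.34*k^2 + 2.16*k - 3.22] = -11.61*k^2 - 0.68*k + 2.16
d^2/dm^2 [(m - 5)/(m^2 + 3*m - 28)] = 2*((2 - 3*m)*(m^2 + 3*m - 28) + (m - 5)*(2*m + 3)^2)/(m^2 + 3*m - 28)^3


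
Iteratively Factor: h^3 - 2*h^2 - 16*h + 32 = (h - 4)*(h^2 + 2*h - 8) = (h - 4)*(h - 2)*(h + 4)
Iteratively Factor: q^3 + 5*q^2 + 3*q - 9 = (q - 1)*(q^2 + 6*q + 9) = (q - 1)*(q + 3)*(q + 3)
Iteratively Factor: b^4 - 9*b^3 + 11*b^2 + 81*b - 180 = (b - 4)*(b^3 - 5*b^2 - 9*b + 45) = (b - 5)*(b - 4)*(b^2 - 9) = (b - 5)*(b - 4)*(b + 3)*(b - 3)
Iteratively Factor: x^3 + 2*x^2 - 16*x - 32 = (x + 2)*(x^2 - 16) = (x - 4)*(x + 2)*(x + 4)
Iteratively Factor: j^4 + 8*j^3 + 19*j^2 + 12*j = (j + 4)*(j^3 + 4*j^2 + 3*j) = (j + 3)*(j + 4)*(j^2 + j) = (j + 1)*(j + 3)*(j + 4)*(j)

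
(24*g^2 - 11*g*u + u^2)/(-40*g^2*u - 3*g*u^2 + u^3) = (-3*g + u)/(u*(5*g + u))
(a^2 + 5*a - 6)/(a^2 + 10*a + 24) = (a - 1)/(a + 4)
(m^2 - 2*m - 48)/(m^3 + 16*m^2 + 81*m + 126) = (m - 8)/(m^2 + 10*m + 21)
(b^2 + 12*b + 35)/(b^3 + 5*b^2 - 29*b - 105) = (b + 5)/(b^2 - 2*b - 15)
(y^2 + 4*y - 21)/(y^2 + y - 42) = (y - 3)/(y - 6)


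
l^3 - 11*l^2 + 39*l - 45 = (l - 5)*(l - 3)^2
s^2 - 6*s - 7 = (s - 7)*(s + 1)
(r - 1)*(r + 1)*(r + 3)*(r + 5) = r^4 + 8*r^3 + 14*r^2 - 8*r - 15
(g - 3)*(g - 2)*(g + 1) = g^3 - 4*g^2 + g + 6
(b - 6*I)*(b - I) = b^2 - 7*I*b - 6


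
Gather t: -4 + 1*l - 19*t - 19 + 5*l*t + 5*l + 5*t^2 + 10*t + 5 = 6*l + 5*t^2 + t*(5*l - 9) - 18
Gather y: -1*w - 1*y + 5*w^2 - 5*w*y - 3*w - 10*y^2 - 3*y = 5*w^2 - 4*w - 10*y^2 + y*(-5*w - 4)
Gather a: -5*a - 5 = -5*a - 5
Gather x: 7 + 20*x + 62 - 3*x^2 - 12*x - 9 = -3*x^2 + 8*x + 60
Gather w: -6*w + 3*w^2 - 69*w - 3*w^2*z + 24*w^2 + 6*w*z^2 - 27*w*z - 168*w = w^2*(27 - 3*z) + w*(6*z^2 - 27*z - 243)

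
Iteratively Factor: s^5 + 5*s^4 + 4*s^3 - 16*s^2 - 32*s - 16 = (s - 2)*(s^4 + 7*s^3 + 18*s^2 + 20*s + 8) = (s - 2)*(s + 2)*(s^3 + 5*s^2 + 8*s + 4) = (s - 2)*(s + 2)^2*(s^2 + 3*s + 2) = (s - 2)*(s + 2)^3*(s + 1)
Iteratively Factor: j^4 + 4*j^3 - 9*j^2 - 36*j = (j + 4)*(j^3 - 9*j) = (j - 3)*(j + 4)*(j^2 + 3*j) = (j - 3)*(j + 3)*(j + 4)*(j)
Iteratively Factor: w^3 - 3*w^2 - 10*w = (w + 2)*(w^2 - 5*w) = (w - 5)*(w + 2)*(w)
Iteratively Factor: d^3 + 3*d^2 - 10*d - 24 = (d + 4)*(d^2 - d - 6) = (d - 3)*(d + 4)*(d + 2)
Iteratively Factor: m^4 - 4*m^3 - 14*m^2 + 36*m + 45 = (m - 3)*(m^3 - m^2 - 17*m - 15) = (m - 3)*(m + 1)*(m^2 - 2*m - 15) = (m - 3)*(m + 1)*(m + 3)*(m - 5)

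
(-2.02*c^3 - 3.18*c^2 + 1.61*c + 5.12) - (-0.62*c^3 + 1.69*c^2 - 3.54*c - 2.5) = -1.4*c^3 - 4.87*c^2 + 5.15*c + 7.62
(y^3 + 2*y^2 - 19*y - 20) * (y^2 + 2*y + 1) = y^5 + 4*y^4 - 14*y^3 - 56*y^2 - 59*y - 20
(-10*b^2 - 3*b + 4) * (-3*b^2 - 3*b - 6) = 30*b^4 + 39*b^3 + 57*b^2 + 6*b - 24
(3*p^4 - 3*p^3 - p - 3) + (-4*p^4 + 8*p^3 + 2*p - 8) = -p^4 + 5*p^3 + p - 11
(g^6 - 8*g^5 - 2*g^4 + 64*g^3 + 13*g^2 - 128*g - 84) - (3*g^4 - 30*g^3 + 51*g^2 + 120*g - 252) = g^6 - 8*g^5 - 5*g^4 + 94*g^3 - 38*g^2 - 248*g + 168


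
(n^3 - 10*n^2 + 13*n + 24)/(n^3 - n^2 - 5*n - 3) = (n - 8)/(n + 1)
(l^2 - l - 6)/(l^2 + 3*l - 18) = (l + 2)/(l + 6)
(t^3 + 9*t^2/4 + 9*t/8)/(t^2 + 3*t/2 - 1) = t*(8*t^2 + 18*t + 9)/(4*(2*t^2 + 3*t - 2))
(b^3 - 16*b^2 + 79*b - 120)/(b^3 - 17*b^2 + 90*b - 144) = (b - 5)/(b - 6)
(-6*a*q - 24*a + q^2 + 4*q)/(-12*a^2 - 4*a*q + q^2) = (q + 4)/(2*a + q)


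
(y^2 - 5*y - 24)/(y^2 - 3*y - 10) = (-y^2 + 5*y + 24)/(-y^2 + 3*y + 10)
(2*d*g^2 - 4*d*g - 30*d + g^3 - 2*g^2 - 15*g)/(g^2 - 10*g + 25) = (2*d*g + 6*d + g^2 + 3*g)/(g - 5)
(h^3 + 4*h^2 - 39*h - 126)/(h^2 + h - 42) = h + 3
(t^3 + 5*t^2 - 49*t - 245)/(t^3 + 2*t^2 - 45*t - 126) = (t^2 + 12*t + 35)/(t^2 + 9*t + 18)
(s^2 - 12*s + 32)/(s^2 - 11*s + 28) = (s - 8)/(s - 7)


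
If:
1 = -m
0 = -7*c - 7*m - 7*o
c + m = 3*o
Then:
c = 1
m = -1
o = 0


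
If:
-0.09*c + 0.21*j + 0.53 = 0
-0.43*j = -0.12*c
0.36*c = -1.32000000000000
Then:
No Solution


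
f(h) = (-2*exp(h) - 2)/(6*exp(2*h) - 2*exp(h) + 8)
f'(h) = (-2*exp(h) - 2)*(-12*exp(2*h) + 2*exp(h))/(6*exp(2*h) - 2*exp(h) + 8)^2 - 2*exp(h)/(6*exp(2*h) - 2*exp(h) + 8)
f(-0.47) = -0.36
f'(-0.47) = -0.00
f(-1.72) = -0.30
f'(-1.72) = -0.04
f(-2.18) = -0.28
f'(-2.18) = -0.03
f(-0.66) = -0.35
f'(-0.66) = -0.03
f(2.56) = -0.03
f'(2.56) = 0.03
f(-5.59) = -0.25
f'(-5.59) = -0.00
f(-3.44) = -0.26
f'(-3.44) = -0.01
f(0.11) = -0.32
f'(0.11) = 0.14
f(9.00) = 0.00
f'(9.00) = 0.00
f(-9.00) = -0.25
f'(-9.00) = 0.00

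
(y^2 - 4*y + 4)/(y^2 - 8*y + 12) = (y - 2)/(y - 6)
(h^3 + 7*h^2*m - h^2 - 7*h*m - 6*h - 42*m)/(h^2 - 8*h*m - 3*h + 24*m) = (h^2 + 7*h*m + 2*h + 14*m)/(h - 8*m)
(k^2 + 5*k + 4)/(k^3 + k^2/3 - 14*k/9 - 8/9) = 9*(k + 4)/(9*k^2 - 6*k - 8)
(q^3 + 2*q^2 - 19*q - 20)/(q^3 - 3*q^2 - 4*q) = (q + 5)/q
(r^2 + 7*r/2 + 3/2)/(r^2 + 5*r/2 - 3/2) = (2*r + 1)/(2*r - 1)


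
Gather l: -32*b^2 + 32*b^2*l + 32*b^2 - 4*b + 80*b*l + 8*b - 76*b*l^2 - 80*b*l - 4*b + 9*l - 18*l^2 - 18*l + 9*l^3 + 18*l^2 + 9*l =32*b^2*l - 76*b*l^2 + 9*l^3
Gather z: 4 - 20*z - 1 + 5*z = 3 - 15*z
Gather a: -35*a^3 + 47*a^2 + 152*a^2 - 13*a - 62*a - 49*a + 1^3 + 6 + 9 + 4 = -35*a^3 + 199*a^2 - 124*a + 20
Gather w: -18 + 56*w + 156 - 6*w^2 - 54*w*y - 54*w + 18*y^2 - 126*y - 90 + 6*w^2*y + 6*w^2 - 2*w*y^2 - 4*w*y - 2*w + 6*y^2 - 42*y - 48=6*w^2*y + w*(-2*y^2 - 58*y) + 24*y^2 - 168*y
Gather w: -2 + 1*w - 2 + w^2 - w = w^2 - 4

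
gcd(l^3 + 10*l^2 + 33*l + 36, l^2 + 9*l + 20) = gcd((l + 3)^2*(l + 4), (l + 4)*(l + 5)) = l + 4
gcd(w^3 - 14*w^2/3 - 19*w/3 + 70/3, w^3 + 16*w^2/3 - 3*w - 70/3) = w^2 + w/3 - 14/3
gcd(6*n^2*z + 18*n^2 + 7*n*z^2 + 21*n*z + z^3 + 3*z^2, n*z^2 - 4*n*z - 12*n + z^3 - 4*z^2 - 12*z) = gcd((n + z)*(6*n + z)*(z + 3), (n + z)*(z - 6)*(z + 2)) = n + z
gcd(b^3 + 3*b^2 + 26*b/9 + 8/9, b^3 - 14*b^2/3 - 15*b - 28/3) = b^2 + 7*b/3 + 4/3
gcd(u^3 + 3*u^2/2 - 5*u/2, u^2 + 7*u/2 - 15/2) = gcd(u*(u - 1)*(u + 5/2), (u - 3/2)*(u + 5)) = 1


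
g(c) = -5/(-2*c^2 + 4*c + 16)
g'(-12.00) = 0.00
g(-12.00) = 0.02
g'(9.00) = -0.01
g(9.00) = 0.05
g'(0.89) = 0.01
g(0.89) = -0.28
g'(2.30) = -0.12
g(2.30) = -0.34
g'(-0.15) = 0.10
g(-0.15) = -0.33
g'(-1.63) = 3.03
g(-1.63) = -1.20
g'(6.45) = -0.06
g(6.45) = 0.12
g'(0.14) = 0.06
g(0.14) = -0.30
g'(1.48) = -0.03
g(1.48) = -0.29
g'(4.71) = -0.82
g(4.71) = 0.52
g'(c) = -5*(4*c - 4)/(-2*c^2 + 4*c + 16)^2 = 5*(1 - c)/(-c^2 + 2*c + 8)^2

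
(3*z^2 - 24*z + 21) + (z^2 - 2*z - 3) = 4*z^2 - 26*z + 18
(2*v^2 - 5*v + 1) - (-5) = 2*v^2 - 5*v + 6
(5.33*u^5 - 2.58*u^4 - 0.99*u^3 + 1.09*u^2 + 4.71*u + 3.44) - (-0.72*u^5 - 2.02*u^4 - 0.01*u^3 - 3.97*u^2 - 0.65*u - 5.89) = 6.05*u^5 - 0.56*u^4 - 0.98*u^3 + 5.06*u^2 + 5.36*u + 9.33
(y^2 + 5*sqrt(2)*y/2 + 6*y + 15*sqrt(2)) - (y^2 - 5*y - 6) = 5*sqrt(2)*y/2 + 11*y + 6 + 15*sqrt(2)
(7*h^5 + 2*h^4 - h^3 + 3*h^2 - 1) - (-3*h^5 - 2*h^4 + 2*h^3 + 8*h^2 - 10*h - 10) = 10*h^5 + 4*h^4 - 3*h^3 - 5*h^2 + 10*h + 9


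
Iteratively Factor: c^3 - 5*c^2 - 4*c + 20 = (c - 2)*(c^2 - 3*c - 10) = (c - 5)*(c - 2)*(c + 2)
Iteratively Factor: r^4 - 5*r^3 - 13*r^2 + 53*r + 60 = (r + 3)*(r^3 - 8*r^2 + 11*r + 20) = (r + 1)*(r + 3)*(r^2 - 9*r + 20) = (r - 4)*(r + 1)*(r + 3)*(r - 5)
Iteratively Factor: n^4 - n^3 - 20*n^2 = (n + 4)*(n^3 - 5*n^2) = (n - 5)*(n + 4)*(n^2) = n*(n - 5)*(n + 4)*(n)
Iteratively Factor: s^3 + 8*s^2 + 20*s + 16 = (s + 2)*(s^2 + 6*s + 8) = (s + 2)*(s + 4)*(s + 2)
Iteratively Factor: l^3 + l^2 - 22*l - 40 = (l + 4)*(l^2 - 3*l - 10) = (l + 2)*(l + 4)*(l - 5)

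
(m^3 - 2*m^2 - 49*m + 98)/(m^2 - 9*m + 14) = m + 7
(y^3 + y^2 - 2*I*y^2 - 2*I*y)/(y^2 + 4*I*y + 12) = y*(y + 1)/(y + 6*I)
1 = 1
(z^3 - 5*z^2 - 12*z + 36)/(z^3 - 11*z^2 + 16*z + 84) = (z^2 + z - 6)/(z^2 - 5*z - 14)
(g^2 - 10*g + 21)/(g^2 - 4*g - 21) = (g - 3)/(g + 3)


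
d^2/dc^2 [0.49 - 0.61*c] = 0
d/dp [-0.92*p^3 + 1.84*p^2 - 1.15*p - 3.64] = -2.76*p^2 + 3.68*p - 1.15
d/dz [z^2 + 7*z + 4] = 2*z + 7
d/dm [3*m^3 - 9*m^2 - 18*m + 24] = 9*m^2 - 18*m - 18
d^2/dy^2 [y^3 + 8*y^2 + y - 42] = 6*y + 16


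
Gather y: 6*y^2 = 6*y^2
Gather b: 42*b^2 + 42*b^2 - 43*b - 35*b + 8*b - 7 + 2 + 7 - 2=84*b^2 - 70*b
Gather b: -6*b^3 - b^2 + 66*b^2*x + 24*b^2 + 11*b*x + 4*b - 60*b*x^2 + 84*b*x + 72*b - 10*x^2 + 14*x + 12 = -6*b^3 + b^2*(66*x + 23) + b*(-60*x^2 + 95*x + 76) - 10*x^2 + 14*x + 12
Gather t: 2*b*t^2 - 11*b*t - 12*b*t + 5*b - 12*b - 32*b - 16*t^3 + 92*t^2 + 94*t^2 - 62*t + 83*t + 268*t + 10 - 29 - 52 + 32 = -39*b - 16*t^3 + t^2*(2*b + 186) + t*(289 - 23*b) - 39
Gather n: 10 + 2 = 12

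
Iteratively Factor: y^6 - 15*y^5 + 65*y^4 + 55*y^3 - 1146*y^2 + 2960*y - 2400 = (y - 4)*(y^5 - 11*y^4 + 21*y^3 + 139*y^2 - 590*y + 600) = (y - 5)*(y - 4)*(y^4 - 6*y^3 - 9*y^2 + 94*y - 120) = (y - 5)*(y - 4)*(y - 3)*(y^3 - 3*y^2 - 18*y + 40) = (y - 5)*(y - 4)*(y - 3)*(y + 4)*(y^2 - 7*y + 10) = (y - 5)^2*(y - 4)*(y - 3)*(y + 4)*(y - 2)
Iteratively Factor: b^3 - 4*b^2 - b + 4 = (b + 1)*(b^2 - 5*b + 4) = (b - 4)*(b + 1)*(b - 1)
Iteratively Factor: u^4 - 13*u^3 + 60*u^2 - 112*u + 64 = (u - 4)*(u^3 - 9*u^2 + 24*u - 16) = (u - 4)^2*(u^2 - 5*u + 4) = (u - 4)^3*(u - 1)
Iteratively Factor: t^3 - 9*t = (t)*(t^2 - 9) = t*(t + 3)*(t - 3)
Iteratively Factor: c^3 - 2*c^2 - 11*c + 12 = (c - 1)*(c^2 - c - 12) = (c - 1)*(c + 3)*(c - 4)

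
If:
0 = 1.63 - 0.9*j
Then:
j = 1.81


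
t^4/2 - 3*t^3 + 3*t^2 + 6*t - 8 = (t/2 + sqrt(2)/2)*(t - 4)*(t - 2)*(t - sqrt(2))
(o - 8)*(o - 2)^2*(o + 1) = o^4 - 11*o^3 + 24*o^2 + 4*o - 32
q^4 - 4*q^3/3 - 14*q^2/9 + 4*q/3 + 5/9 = (q - 5/3)*(q - 1)*(q + 1/3)*(q + 1)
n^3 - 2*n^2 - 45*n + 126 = (n - 6)*(n - 3)*(n + 7)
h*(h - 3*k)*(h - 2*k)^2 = h^4 - 7*h^3*k + 16*h^2*k^2 - 12*h*k^3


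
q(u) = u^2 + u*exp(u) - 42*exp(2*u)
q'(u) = u*exp(u) + 2*u - 84*exp(2*u) + exp(u)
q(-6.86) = 47.05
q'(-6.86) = -13.73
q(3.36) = -34702.31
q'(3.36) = -69488.43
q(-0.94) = -5.89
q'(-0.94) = -14.67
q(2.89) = -13537.53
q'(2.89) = -27120.00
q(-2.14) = 3.75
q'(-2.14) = -5.58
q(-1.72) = 1.30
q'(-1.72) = -6.26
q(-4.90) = 23.97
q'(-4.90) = -9.83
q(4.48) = -326569.65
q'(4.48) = -653477.54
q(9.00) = -2757645695.01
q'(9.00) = -5515356358.70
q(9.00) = -2757645695.01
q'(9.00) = -5515356358.70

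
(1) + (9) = 10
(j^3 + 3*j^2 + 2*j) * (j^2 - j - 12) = j^5 + 2*j^4 - 13*j^3 - 38*j^2 - 24*j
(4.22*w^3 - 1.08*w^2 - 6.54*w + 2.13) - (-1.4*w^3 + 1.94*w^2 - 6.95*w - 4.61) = 5.62*w^3 - 3.02*w^2 + 0.41*w + 6.74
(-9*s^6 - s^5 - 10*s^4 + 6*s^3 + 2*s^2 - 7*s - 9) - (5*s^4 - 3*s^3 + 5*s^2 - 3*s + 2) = -9*s^6 - s^5 - 15*s^4 + 9*s^3 - 3*s^2 - 4*s - 11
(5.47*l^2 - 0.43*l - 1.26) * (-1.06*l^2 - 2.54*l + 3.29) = -5.7982*l^4 - 13.438*l^3 + 20.4241*l^2 + 1.7857*l - 4.1454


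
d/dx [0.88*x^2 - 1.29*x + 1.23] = 1.76*x - 1.29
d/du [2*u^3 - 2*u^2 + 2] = 2*u*(3*u - 2)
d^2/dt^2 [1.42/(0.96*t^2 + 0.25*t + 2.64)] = (-2.617344*t^2 - 0.6816*t + 1.42*(1.92*t + 0.25)*(3.84*t + 0.5) - 7.197696)/(0.96*t^2 + 0.25*t + 2.64)^3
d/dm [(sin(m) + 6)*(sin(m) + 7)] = (2*sin(m) + 13)*cos(m)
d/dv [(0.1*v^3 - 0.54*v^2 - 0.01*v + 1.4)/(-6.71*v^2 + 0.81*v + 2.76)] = (-0.671*v^4 + 0.162*v^3 + 0.3235*v^2 + 15.8072*v - 1.1616)/(45.0241*v^4 - 10.8702*v^3 - 36.3831*v^2 + 4.4712*v + 7.6176)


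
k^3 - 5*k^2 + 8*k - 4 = (k - 2)^2*(k - 1)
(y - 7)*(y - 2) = y^2 - 9*y + 14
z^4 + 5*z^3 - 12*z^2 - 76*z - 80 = (z - 4)*(z + 2)^2*(z + 5)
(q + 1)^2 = q^2 + 2*q + 1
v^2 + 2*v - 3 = (v - 1)*(v + 3)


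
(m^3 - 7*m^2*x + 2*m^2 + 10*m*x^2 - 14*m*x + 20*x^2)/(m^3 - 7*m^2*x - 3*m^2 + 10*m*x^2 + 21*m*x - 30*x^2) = (m + 2)/(m - 3)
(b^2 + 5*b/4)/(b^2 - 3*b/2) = (4*b + 5)/(2*(2*b - 3))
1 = 1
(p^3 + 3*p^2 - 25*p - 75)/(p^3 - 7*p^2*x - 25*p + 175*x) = (-p - 3)/(-p + 7*x)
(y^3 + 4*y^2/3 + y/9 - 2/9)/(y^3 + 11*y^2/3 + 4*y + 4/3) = (y - 1/3)/(y + 2)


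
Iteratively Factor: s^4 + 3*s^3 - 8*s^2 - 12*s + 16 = (s + 4)*(s^3 - s^2 - 4*s + 4) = (s - 1)*(s + 4)*(s^2 - 4) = (s - 1)*(s + 2)*(s + 4)*(s - 2)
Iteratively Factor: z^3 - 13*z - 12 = (z - 4)*(z^2 + 4*z + 3) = (z - 4)*(z + 1)*(z + 3)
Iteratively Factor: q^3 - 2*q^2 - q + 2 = (q + 1)*(q^2 - 3*q + 2) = (q - 1)*(q + 1)*(q - 2)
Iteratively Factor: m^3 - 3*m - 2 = (m + 1)*(m^2 - m - 2) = (m - 2)*(m + 1)*(m + 1)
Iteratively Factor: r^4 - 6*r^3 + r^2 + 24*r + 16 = (r + 1)*(r^3 - 7*r^2 + 8*r + 16) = (r - 4)*(r + 1)*(r^2 - 3*r - 4) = (r - 4)^2*(r + 1)*(r + 1)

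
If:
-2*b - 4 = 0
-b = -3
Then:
No Solution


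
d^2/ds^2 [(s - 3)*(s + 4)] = 2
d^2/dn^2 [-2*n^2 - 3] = -4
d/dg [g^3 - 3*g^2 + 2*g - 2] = 3*g^2 - 6*g + 2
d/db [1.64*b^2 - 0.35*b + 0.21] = 3.28*b - 0.35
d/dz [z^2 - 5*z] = 2*z - 5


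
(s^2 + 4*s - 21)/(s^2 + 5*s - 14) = (s - 3)/(s - 2)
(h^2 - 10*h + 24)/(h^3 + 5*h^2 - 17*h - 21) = (h^2 - 10*h + 24)/(h^3 + 5*h^2 - 17*h - 21)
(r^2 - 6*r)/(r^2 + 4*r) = (r - 6)/(r + 4)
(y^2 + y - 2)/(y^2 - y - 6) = (y - 1)/(y - 3)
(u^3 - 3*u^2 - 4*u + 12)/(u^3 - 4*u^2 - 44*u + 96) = (u^2 - u - 6)/(u^2 - 2*u - 48)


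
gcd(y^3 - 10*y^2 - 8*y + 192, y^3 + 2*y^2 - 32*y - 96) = y^2 - 2*y - 24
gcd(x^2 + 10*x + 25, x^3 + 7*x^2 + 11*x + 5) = x + 5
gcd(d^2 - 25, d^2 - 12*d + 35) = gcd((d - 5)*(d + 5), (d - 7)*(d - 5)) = d - 5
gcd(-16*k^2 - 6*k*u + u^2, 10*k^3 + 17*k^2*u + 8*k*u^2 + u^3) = 2*k + u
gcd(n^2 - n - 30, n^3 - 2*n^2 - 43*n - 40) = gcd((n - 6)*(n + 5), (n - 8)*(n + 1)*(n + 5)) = n + 5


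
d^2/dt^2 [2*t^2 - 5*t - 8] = 4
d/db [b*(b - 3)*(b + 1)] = 3*b^2 - 4*b - 3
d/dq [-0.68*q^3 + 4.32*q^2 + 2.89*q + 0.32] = -2.04*q^2 + 8.64*q + 2.89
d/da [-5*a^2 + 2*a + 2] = 2 - 10*a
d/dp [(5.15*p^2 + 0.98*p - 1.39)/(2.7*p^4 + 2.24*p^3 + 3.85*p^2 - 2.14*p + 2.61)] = (-27.81*p^5 - 19.474*p^4 + 10.6216*p^3 - 5.4532*p^2 + 37.586*p - 0.4168)/(7.29*p^8 + 12.096*p^7 + 25.8076*p^6 + 5.692*p^5 + 19.3293*p^4 - 4.7852*p^3 + 24.6766*p^2 - 11.1708*p + 6.8121)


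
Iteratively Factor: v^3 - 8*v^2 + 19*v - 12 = (v - 1)*(v^2 - 7*v + 12) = (v - 4)*(v - 1)*(v - 3)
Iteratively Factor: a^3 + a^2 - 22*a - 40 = (a - 5)*(a^2 + 6*a + 8) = (a - 5)*(a + 2)*(a + 4)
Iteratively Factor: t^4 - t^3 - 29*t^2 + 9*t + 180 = (t + 3)*(t^3 - 4*t^2 - 17*t + 60) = (t - 3)*(t + 3)*(t^2 - t - 20) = (t - 3)*(t + 3)*(t + 4)*(t - 5)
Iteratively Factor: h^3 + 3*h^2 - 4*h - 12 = (h + 2)*(h^2 + h - 6) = (h + 2)*(h + 3)*(h - 2)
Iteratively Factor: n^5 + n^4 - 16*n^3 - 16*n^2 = (n + 4)*(n^4 - 3*n^3 - 4*n^2) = n*(n + 4)*(n^3 - 3*n^2 - 4*n) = n*(n + 1)*(n + 4)*(n^2 - 4*n) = n*(n - 4)*(n + 1)*(n + 4)*(n)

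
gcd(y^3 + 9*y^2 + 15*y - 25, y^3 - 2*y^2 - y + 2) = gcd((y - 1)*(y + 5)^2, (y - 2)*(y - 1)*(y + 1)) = y - 1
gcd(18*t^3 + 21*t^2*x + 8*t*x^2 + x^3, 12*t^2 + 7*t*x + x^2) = 3*t + x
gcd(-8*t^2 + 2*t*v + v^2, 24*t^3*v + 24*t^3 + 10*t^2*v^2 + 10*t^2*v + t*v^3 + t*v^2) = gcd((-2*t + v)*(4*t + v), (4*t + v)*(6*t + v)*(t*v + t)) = 4*t + v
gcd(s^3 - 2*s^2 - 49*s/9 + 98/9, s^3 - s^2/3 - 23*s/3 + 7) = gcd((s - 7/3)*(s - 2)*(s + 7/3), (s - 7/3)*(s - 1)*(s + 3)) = s - 7/3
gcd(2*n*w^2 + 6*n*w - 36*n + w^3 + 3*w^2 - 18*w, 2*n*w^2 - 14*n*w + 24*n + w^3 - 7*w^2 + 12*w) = 2*n*w - 6*n + w^2 - 3*w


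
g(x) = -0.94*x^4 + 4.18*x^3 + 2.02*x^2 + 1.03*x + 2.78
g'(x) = -3.76*x^3 + 12.54*x^2 + 4.04*x + 1.03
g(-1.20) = -4.72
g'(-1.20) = 20.74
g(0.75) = 6.15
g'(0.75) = 9.53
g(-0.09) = 2.70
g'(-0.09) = 0.77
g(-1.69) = -21.04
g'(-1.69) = 48.17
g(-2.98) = -167.10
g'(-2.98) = 199.85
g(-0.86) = 0.22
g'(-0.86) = 9.22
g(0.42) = 3.85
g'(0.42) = 4.66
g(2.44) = 44.72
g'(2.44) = 30.93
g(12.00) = -11962.78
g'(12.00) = -4642.01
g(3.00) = 60.77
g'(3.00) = 24.49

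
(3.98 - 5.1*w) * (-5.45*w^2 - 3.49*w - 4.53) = 27.795*w^3 - 3.892*w^2 + 9.2128*w - 18.0294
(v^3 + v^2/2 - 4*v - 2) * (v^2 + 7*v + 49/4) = v^5 + 15*v^4/2 + 47*v^3/4 - 191*v^2/8 - 63*v - 49/2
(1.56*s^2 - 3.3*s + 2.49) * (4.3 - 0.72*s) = -1.1232*s^3 + 9.084*s^2 - 15.9828*s + 10.707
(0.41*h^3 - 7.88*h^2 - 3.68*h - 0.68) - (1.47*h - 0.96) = 0.41*h^3 - 7.88*h^2 - 5.15*h + 0.28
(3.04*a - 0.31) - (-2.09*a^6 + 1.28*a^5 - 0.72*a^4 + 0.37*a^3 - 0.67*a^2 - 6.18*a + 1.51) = 2.09*a^6 - 1.28*a^5 + 0.72*a^4 - 0.37*a^3 + 0.67*a^2 + 9.22*a - 1.82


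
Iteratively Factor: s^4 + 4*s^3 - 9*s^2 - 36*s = (s + 3)*(s^3 + s^2 - 12*s) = (s + 3)*(s + 4)*(s^2 - 3*s) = (s - 3)*(s + 3)*(s + 4)*(s)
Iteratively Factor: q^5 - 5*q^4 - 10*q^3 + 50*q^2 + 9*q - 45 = (q + 3)*(q^4 - 8*q^3 + 14*q^2 + 8*q - 15) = (q - 5)*(q + 3)*(q^3 - 3*q^2 - q + 3) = (q - 5)*(q + 1)*(q + 3)*(q^2 - 4*q + 3) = (q - 5)*(q - 1)*(q + 1)*(q + 3)*(q - 3)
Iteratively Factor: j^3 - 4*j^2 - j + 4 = (j + 1)*(j^2 - 5*j + 4) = (j - 4)*(j + 1)*(j - 1)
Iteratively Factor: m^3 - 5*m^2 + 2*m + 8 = (m - 2)*(m^2 - 3*m - 4) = (m - 4)*(m - 2)*(m + 1)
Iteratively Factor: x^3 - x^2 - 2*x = (x + 1)*(x^2 - 2*x) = x*(x + 1)*(x - 2)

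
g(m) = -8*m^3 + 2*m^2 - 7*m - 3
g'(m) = -24*m^2 + 4*m - 7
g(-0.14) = -1.96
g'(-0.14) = -8.03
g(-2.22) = 109.93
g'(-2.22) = -134.16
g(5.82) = -1553.09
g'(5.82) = -796.66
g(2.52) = -135.96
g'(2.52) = -149.33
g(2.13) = -86.14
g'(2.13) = -107.37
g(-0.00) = -3.00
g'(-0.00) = -7.00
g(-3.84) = 506.36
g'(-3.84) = -376.25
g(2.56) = -142.03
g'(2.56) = -154.05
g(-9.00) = 6054.00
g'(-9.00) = -1987.00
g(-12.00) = 14193.00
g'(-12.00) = -3511.00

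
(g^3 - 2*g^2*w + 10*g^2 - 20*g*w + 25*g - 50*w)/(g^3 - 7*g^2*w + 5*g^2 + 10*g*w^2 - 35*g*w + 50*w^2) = (-g - 5)/(-g + 5*w)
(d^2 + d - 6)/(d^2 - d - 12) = (d - 2)/(d - 4)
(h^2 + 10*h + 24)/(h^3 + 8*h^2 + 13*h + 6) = (h + 4)/(h^2 + 2*h + 1)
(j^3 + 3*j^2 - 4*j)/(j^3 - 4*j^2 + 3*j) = (j + 4)/(j - 3)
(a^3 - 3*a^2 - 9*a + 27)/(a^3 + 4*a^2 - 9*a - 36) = (a - 3)/(a + 4)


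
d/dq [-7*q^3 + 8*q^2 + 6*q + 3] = -21*q^2 + 16*q + 6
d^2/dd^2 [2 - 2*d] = 0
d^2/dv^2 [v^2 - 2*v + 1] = 2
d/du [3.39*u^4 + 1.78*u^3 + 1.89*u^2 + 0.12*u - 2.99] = 13.56*u^3 + 5.34*u^2 + 3.78*u + 0.12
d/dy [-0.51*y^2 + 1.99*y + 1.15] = 1.99 - 1.02*y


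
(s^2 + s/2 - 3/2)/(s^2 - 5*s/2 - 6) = (s - 1)/(s - 4)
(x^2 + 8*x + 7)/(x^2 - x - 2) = (x + 7)/(x - 2)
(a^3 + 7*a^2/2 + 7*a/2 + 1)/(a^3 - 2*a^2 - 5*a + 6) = (2*a^2 + 3*a + 1)/(2*(a^2 - 4*a + 3))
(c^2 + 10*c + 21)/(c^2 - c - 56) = (c + 3)/(c - 8)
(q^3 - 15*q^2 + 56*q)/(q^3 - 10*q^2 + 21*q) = (q - 8)/(q - 3)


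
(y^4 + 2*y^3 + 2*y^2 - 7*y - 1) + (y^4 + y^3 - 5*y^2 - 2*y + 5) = 2*y^4 + 3*y^3 - 3*y^2 - 9*y + 4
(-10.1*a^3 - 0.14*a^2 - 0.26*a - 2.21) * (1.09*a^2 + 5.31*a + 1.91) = -11.009*a^5 - 53.7836*a^4 - 20.3178*a^3 - 4.0569*a^2 - 12.2317*a - 4.2211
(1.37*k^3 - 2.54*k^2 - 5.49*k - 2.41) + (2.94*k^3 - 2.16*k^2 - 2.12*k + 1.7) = 4.31*k^3 - 4.7*k^2 - 7.61*k - 0.71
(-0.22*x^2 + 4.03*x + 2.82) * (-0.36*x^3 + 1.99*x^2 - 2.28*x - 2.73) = 0.0792*x^5 - 1.8886*x^4 + 7.5061*x^3 - 2.976*x^2 - 17.4315*x - 7.6986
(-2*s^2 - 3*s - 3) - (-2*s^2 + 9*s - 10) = 7 - 12*s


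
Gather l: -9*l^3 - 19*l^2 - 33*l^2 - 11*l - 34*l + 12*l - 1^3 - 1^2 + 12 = -9*l^3 - 52*l^2 - 33*l + 10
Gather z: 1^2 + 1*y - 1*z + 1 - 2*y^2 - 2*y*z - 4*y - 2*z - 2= -2*y^2 - 3*y + z*(-2*y - 3)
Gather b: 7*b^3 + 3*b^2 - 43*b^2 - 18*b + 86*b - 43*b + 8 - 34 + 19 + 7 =7*b^3 - 40*b^2 + 25*b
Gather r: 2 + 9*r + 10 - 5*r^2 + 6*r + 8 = -5*r^2 + 15*r + 20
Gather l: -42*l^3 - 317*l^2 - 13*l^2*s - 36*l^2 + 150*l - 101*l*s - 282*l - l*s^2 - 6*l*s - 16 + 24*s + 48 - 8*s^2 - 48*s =-42*l^3 + l^2*(-13*s - 353) + l*(-s^2 - 107*s - 132) - 8*s^2 - 24*s + 32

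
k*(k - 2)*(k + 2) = k^3 - 4*k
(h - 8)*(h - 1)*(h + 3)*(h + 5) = h^4 - h^3 - 49*h^2 - 71*h + 120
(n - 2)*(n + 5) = n^2 + 3*n - 10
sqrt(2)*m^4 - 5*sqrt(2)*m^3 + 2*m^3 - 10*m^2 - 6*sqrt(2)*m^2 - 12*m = m*(m - 6)*(m + sqrt(2))*(sqrt(2)*m + sqrt(2))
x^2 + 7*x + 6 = (x + 1)*(x + 6)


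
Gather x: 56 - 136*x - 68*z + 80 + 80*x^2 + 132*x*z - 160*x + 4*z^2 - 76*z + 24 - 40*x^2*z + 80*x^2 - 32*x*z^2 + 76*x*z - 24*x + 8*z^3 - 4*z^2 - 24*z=x^2*(160 - 40*z) + x*(-32*z^2 + 208*z - 320) + 8*z^3 - 168*z + 160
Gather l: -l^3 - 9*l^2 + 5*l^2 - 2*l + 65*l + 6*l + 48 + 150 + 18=-l^3 - 4*l^2 + 69*l + 216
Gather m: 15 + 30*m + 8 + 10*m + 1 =40*m + 24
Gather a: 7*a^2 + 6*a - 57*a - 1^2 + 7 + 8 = 7*a^2 - 51*a + 14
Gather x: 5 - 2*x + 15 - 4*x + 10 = 30 - 6*x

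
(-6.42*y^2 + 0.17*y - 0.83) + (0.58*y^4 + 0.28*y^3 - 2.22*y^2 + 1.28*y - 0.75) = 0.58*y^4 + 0.28*y^3 - 8.64*y^2 + 1.45*y - 1.58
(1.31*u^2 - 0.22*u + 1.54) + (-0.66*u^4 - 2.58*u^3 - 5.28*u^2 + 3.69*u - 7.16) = -0.66*u^4 - 2.58*u^3 - 3.97*u^2 + 3.47*u - 5.62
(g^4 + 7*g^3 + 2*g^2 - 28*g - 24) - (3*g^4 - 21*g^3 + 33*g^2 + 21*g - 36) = -2*g^4 + 28*g^3 - 31*g^2 - 49*g + 12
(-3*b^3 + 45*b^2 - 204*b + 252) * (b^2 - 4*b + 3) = -3*b^5 + 57*b^4 - 393*b^3 + 1203*b^2 - 1620*b + 756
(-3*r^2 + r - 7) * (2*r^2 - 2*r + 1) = -6*r^4 + 8*r^3 - 19*r^2 + 15*r - 7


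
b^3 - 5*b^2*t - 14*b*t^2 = b*(b - 7*t)*(b + 2*t)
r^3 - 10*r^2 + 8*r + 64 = (r - 8)*(r - 4)*(r + 2)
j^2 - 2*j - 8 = (j - 4)*(j + 2)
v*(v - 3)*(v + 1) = v^3 - 2*v^2 - 3*v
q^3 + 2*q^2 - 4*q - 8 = (q - 2)*(q + 2)^2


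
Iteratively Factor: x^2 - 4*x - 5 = (x - 5)*(x + 1)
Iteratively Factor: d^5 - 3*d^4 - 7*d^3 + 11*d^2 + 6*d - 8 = (d + 2)*(d^4 - 5*d^3 + 3*d^2 + 5*d - 4) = (d - 1)*(d + 2)*(d^3 - 4*d^2 - d + 4) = (d - 1)*(d + 1)*(d + 2)*(d^2 - 5*d + 4) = (d - 4)*(d - 1)*(d + 1)*(d + 2)*(d - 1)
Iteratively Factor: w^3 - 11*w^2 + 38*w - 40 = (w - 5)*(w^2 - 6*w + 8) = (w - 5)*(w - 4)*(w - 2)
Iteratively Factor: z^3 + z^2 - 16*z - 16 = (z + 4)*(z^2 - 3*z - 4) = (z + 1)*(z + 4)*(z - 4)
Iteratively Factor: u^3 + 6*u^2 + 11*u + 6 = (u + 3)*(u^2 + 3*u + 2) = (u + 1)*(u + 3)*(u + 2)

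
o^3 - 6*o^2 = o^2*(o - 6)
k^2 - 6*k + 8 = (k - 4)*(k - 2)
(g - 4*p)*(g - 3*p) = g^2 - 7*g*p + 12*p^2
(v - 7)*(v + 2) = v^2 - 5*v - 14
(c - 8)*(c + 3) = c^2 - 5*c - 24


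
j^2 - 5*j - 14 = (j - 7)*(j + 2)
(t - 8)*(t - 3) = t^2 - 11*t + 24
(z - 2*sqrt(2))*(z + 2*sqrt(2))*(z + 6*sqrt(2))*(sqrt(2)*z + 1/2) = sqrt(2)*z^4 + 25*z^3/2 - 5*sqrt(2)*z^2 - 100*z - 24*sqrt(2)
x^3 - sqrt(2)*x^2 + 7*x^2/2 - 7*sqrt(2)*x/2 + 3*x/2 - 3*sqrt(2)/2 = (x + 1/2)*(x + 3)*(x - sqrt(2))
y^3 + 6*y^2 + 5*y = y*(y + 1)*(y + 5)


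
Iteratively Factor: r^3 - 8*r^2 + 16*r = (r - 4)*(r^2 - 4*r) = r*(r - 4)*(r - 4)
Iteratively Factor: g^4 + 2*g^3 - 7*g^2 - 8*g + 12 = (g - 1)*(g^3 + 3*g^2 - 4*g - 12) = (g - 1)*(g + 2)*(g^2 + g - 6) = (g - 1)*(g + 2)*(g + 3)*(g - 2)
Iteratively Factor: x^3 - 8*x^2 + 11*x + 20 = (x + 1)*(x^2 - 9*x + 20) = (x - 5)*(x + 1)*(x - 4)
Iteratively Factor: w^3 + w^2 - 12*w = (w - 3)*(w^2 + 4*w) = w*(w - 3)*(w + 4)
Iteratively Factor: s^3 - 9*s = (s)*(s^2 - 9) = s*(s - 3)*(s + 3)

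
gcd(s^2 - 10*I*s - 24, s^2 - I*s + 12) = s - 4*I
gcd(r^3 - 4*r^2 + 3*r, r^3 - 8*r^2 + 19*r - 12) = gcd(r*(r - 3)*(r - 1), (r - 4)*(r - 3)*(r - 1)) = r^2 - 4*r + 3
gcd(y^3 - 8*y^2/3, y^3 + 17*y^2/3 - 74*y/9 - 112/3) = y - 8/3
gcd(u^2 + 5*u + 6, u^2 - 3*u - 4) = 1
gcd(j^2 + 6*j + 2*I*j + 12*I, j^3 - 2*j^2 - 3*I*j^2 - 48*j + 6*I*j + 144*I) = j + 6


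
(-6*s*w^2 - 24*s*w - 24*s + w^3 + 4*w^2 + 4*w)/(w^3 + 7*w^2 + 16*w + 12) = (-6*s + w)/(w + 3)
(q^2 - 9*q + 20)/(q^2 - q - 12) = (q - 5)/(q + 3)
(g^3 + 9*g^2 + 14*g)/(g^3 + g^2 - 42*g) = (g + 2)/(g - 6)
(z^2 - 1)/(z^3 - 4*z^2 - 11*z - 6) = (z - 1)/(z^2 - 5*z - 6)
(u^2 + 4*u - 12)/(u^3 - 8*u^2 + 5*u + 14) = (u + 6)/(u^2 - 6*u - 7)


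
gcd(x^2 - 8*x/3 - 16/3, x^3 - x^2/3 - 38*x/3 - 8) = x - 4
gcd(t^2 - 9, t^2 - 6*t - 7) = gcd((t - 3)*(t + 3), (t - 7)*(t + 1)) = 1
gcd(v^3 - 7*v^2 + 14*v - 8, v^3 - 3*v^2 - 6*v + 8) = v^2 - 5*v + 4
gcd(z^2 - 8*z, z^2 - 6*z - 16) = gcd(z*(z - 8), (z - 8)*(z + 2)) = z - 8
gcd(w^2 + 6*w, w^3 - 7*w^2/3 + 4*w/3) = w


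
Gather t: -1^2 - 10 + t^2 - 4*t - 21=t^2 - 4*t - 32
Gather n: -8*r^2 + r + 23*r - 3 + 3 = -8*r^2 + 24*r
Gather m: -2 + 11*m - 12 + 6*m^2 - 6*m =6*m^2 + 5*m - 14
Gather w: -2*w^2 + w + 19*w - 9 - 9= -2*w^2 + 20*w - 18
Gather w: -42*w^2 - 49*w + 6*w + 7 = -42*w^2 - 43*w + 7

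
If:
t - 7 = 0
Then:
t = 7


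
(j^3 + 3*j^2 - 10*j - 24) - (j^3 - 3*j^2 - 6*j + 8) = 6*j^2 - 4*j - 32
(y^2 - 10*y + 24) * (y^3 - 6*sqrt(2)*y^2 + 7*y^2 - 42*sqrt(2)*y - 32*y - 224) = y^5 - 6*sqrt(2)*y^4 - 3*y^4 - 78*y^3 + 18*sqrt(2)*y^3 + 264*y^2 + 276*sqrt(2)*y^2 - 1008*sqrt(2)*y + 1472*y - 5376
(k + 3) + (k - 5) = 2*k - 2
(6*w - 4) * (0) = 0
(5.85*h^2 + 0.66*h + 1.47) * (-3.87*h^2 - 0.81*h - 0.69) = -22.6395*h^4 - 7.2927*h^3 - 10.26*h^2 - 1.6461*h - 1.0143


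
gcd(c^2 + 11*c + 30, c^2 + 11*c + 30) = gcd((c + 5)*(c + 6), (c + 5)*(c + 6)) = c^2 + 11*c + 30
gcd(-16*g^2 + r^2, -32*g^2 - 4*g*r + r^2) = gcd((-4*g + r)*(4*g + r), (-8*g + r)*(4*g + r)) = 4*g + r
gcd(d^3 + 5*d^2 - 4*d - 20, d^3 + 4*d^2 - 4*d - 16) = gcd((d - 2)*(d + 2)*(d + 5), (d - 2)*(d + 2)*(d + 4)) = d^2 - 4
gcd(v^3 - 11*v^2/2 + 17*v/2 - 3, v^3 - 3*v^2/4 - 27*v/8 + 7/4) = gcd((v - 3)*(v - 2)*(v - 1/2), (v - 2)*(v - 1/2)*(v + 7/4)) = v^2 - 5*v/2 + 1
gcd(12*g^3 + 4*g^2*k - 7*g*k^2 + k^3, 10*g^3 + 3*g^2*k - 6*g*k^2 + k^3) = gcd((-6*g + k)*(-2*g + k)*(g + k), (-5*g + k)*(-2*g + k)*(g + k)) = 2*g^2 + g*k - k^2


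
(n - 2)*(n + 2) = n^2 - 4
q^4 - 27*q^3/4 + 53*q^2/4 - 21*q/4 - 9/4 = (q - 3)^2*(q - 1)*(q + 1/4)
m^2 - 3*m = m*(m - 3)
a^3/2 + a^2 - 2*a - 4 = (a/2 + 1)*(a - 2)*(a + 2)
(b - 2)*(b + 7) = b^2 + 5*b - 14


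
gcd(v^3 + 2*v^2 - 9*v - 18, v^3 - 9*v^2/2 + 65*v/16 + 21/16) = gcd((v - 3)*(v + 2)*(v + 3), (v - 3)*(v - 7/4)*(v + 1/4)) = v - 3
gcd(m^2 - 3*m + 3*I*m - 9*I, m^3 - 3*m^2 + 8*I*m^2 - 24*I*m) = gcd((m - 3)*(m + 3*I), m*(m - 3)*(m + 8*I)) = m - 3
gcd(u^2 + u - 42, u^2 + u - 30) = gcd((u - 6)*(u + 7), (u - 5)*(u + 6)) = 1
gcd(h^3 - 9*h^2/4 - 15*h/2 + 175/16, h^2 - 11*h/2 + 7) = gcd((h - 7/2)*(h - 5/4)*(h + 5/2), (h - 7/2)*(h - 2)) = h - 7/2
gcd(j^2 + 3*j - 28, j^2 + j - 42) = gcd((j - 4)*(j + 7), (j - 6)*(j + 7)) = j + 7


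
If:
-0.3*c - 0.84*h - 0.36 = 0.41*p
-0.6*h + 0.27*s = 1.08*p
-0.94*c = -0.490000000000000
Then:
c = 0.52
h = -0.167422867513612*s - 0.843456771054562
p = 0.343012704174229*s + 0.468587095030312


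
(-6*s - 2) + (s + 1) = -5*s - 1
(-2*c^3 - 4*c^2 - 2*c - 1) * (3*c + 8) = -6*c^4 - 28*c^3 - 38*c^2 - 19*c - 8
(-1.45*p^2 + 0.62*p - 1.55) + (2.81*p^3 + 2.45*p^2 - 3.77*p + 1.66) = 2.81*p^3 + 1.0*p^2 - 3.15*p + 0.11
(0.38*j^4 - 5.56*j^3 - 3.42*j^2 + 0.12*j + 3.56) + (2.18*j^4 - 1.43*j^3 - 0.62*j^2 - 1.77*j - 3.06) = 2.56*j^4 - 6.99*j^3 - 4.04*j^2 - 1.65*j + 0.5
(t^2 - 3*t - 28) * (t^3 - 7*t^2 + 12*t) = t^5 - 10*t^4 + 5*t^3 + 160*t^2 - 336*t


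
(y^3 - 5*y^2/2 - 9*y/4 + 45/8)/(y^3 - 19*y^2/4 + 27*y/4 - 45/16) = 2*(2*y + 3)/(4*y - 3)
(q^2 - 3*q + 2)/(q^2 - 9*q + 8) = (q - 2)/(q - 8)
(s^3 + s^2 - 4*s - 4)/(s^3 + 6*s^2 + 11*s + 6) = (s - 2)/(s + 3)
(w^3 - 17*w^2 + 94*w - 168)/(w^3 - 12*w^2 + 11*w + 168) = (w^2 - 10*w + 24)/(w^2 - 5*w - 24)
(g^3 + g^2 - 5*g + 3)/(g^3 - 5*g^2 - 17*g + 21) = (g - 1)/(g - 7)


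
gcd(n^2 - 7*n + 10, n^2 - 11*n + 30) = n - 5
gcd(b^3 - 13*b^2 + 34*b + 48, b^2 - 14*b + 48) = b^2 - 14*b + 48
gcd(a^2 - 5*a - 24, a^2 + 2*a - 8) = 1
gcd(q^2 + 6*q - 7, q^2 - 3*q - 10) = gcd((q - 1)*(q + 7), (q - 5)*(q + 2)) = 1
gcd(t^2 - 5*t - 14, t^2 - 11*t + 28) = t - 7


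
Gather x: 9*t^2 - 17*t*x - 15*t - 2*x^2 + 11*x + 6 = 9*t^2 - 15*t - 2*x^2 + x*(11 - 17*t) + 6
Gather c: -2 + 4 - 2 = 0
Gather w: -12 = -12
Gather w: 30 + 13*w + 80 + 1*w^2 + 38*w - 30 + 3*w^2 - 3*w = 4*w^2 + 48*w + 80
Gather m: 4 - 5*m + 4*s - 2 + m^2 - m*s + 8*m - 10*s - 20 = m^2 + m*(3 - s) - 6*s - 18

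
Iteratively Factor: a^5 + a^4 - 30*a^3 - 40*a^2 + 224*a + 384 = (a - 4)*(a^4 + 5*a^3 - 10*a^2 - 80*a - 96) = (a - 4)*(a + 4)*(a^3 + a^2 - 14*a - 24) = (a - 4)*(a + 3)*(a + 4)*(a^2 - 2*a - 8) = (a - 4)*(a + 2)*(a + 3)*(a + 4)*(a - 4)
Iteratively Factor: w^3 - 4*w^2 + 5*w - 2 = (w - 2)*(w^2 - 2*w + 1) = (w - 2)*(w - 1)*(w - 1)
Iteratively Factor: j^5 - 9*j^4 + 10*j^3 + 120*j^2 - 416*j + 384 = (j - 4)*(j^4 - 5*j^3 - 10*j^2 + 80*j - 96) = (j - 4)*(j - 3)*(j^3 - 2*j^2 - 16*j + 32) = (j - 4)*(j - 3)*(j - 2)*(j^2 - 16) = (j - 4)*(j - 3)*(j - 2)*(j + 4)*(j - 4)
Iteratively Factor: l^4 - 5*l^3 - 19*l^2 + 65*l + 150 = (l + 3)*(l^3 - 8*l^2 + 5*l + 50) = (l - 5)*(l + 3)*(l^2 - 3*l - 10) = (l - 5)^2*(l + 3)*(l + 2)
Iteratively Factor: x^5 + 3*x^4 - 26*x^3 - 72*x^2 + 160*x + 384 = (x - 4)*(x^4 + 7*x^3 + 2*x^2 - 64*x - 96) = (x - 4)*(x + 4)*(x^3 + 3*x^2 - 10*x - 24) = (x - 4)*(x + 4)^2*(x^2 - x - 6) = (x - 4)*(x + 2)*(x + 4)^2*(x - 3)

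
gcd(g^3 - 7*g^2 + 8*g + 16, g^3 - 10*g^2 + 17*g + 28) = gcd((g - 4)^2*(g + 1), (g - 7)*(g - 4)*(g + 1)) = g^2 - 3*g - 4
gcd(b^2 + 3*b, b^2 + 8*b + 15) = b + 3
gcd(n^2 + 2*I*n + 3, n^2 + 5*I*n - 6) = n + 3*I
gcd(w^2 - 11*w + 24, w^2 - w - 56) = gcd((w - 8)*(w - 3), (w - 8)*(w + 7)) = w - 8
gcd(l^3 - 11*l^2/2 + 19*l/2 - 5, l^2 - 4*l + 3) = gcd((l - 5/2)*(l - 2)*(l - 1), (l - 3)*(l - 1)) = l - 1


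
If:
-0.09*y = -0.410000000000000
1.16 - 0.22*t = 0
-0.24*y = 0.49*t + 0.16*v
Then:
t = 5.27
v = -22.98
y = 4.56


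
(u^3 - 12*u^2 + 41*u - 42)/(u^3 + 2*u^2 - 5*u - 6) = (u^2 - 10*u + 21)/(u^2 + 4*u + 3)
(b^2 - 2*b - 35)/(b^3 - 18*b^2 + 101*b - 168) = (b + 5)/(b^2 - 11*b + 24)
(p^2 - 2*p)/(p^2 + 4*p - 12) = p/(p + 6)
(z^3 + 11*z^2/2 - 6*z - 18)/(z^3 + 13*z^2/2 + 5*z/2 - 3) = (2*z^2 - z - 6)/(2*z^2 + z - 1)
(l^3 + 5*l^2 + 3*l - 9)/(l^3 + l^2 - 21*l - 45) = (l - 1)/(l - 5)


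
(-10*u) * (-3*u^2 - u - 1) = 30*u^3 + 10*u^2 + 10*u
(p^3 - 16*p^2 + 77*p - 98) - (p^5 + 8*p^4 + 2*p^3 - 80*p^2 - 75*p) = -p^5 - 8*p^4 - p^3 + 64*p^2 + 152*p - 98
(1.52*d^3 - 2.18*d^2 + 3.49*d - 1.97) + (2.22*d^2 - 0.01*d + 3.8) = 1.52*d^3 + 0.04*d^2 + 3.48*d + 1.83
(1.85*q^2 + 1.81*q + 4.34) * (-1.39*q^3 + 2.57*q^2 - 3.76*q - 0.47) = -2.5715*q^5 + 2.2386*q^4 - 8.3369*q^3 + 3.4787*q^2 - 17.1691*q - 2.0398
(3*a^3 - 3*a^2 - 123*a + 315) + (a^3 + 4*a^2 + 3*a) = 4*a^3 + a^2 - 120*a + 315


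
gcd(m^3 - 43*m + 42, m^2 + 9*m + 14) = m + 7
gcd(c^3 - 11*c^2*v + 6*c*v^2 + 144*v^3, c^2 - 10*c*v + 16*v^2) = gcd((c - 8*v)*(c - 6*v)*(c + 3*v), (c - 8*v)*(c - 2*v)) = -c + 8*v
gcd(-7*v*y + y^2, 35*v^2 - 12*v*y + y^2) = -7*v + y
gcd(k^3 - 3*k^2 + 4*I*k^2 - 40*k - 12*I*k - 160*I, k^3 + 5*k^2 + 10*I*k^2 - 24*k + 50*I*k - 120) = k^2 + k*(5 + 4*I) + 20*I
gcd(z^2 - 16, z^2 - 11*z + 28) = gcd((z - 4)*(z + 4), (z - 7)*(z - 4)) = z - 4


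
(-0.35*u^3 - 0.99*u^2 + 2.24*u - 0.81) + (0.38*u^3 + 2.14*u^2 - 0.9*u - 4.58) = 0.03*u^3 + 1.15*u^2 + 1.34*u - 5.39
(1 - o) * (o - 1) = -o^2 + 2*o - 1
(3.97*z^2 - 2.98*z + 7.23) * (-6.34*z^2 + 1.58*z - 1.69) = -25.1698*z^4 + 25.1658*z^3 - 57.2559*z^2 + 16.4596*z - 12.2187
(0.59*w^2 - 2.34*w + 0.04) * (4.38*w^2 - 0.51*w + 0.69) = 2.5842*w^4 - 10.5501*w^3 + 1.7757*w^2 - 1.635*w + 0.0276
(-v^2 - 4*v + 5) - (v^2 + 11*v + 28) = -2*v^2 - 15*v - 23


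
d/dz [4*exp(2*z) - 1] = 8*exp(2*z)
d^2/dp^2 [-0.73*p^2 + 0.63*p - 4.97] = -1.46000000000000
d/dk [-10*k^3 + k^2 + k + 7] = -30*k^2 + 2*k + 1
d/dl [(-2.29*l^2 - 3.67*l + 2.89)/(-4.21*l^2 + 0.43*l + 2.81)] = (-16.4354*l^2 + 11.464*l - 11.5554)/(17.7241*l^4 - 3.6206*l^3 - 23.4753*l^2 + 2.4166*l + 7.8961)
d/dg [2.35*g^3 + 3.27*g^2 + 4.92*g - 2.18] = 7.05*g^2 + 6.54*g + 4.92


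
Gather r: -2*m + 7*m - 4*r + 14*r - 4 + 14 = 5*m + 10*r + 10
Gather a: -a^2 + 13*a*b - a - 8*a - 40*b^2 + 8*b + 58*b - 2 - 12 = -a^2 + a*(13*b - 9) - 40*b^2 + 66*b - 14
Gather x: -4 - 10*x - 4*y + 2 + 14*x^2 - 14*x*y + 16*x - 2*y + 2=14*x^2 + x*(6 - 14*y) - 6*y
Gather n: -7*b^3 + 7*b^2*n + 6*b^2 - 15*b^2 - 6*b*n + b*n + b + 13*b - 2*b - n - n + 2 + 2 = -7*b^3 - 9*b^2 + 12*b + n*(7*b^2 - 5*b - 2) + 4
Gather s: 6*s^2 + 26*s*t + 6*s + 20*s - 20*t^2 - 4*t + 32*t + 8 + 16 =6*s^2 + s*(26*t + 26) - 20*t^2 + 28*t + 24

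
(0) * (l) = 0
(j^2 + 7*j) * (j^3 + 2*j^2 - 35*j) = j^5 + 9*j^4 - 21*j^3 - 245*j^2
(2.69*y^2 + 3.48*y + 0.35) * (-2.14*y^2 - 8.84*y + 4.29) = -5.7566*y^4 - 31.2268*y^3 - 19.9721*y^2 + 11.8352*y + 1.5015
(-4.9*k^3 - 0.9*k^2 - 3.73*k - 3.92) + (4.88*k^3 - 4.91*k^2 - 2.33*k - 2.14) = -0.0200000000000005*k^3 - 5.81*k^2 - 6.06*k - 6.06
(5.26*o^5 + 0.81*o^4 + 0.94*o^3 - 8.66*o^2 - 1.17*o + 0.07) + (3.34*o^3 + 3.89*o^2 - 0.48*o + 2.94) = 5.26*o^5 + 0.81*o^4 + 4.28*o^3 - 4.77*o^2 - 1.65*o + 3.01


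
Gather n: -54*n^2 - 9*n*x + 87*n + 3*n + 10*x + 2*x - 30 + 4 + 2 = -54*n^2 + n*(90 - 9*x) + 12*x - 24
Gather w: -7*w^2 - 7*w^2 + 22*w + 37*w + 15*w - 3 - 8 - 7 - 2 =-14*w^2 + 74*w - 20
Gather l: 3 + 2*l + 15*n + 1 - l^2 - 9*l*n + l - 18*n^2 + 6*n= -l^2 + l*(3 - 9*n) - 18*n^2 + 21*n + 4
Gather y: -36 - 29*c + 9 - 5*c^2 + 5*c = -5*c^2 - 24*c - 27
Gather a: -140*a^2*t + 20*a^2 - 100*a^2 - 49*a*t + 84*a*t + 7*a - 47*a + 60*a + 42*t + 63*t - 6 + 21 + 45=a^2*(-140*t - 80) + a*(35*t + 20) + 105*t + 60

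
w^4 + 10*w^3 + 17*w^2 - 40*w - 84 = (w - 2)*(w + 2)*(w + 3)*(w + 7)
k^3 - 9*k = k*(k - 3)*(k + 3)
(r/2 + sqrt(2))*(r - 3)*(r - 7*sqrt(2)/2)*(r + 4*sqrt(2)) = r^4/2 - 3*r^3/2 + 5*sqrt(2)*r^3/4 - 13*r^2 - 15*sqrt(2)*r^2/4 - 28*sqrt(2)*r + 39*r + 84*sqrt(2)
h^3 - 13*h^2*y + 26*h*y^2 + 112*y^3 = (h - 8*y)*(h - 7*y)*(h + 2*y)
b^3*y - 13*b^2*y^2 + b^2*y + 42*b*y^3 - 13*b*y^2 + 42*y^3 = (b - 7*y)*(b - 6*y)*(b*y + y)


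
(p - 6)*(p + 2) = p^2 - 4*p - 12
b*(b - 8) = b^2 - 8*b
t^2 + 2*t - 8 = (t - 2)*(t + 4)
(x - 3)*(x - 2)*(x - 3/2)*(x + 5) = x^4 - 3*x^3/2 - 19*x^2 + 117*x/2 - 45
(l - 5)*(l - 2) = l^2 - 7*l + 10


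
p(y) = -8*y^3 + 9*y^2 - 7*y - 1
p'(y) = -24*y^2 + 18*y - 7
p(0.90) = -5.84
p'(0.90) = -10.24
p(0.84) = -5.27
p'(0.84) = -8.81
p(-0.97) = 21.56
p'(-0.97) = -47.04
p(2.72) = -114.44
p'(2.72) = -135.60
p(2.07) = -47.88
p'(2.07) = -72.58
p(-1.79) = 86.25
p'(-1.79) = -116.12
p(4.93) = -775.35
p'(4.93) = -501.58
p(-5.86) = 1958.92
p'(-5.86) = -936.63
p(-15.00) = 29129.00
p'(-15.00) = -5677.00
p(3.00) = -157.00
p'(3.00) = -169.00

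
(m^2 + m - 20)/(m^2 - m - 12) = (m + 5)/(m + 3)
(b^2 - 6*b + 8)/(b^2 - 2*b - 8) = (b - 2)/(b + 2)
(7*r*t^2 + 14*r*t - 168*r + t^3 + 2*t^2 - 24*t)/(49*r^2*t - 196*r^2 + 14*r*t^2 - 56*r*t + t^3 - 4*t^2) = (t + 6)/(7*r + t)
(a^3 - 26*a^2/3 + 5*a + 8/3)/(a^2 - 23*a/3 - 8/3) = a - 1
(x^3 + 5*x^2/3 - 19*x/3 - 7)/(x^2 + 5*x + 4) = (x^2 + 2*x/3 - 7)/(x + 4)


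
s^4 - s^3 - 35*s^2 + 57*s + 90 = (s - 5)*(s - 3)*(s + 1)*(s + 6)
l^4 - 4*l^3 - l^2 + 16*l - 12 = (l - 3)*(l - 2)*(l - 1)*(l + 2)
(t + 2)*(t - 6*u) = t^2 - 6*t*u + 2*t - 12*u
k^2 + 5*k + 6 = (k + 2)*(k + 3)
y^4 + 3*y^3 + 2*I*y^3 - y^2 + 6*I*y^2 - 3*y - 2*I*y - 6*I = (y - 1)*(y + 1)*(y + 3)*(y + 2*I)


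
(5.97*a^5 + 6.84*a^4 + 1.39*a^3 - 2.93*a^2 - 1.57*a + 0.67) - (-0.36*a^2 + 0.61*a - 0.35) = 5.97*a^5 + 6.84*a^4 + 1.39*a^3 - 2.57*a^2 - 2.18*a + 1.02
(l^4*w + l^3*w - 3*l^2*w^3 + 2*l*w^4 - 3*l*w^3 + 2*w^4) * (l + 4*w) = l^5*w + 4*l^4*w^2 + l^4*w - 3*l^3*w^3 + 4*l^3*w^2 - 10*l^2*w^4 - 3*l^2*w^3 + 8*l*w^5 - 10*l*w^4 + 8*w^5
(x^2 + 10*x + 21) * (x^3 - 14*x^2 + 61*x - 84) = x^5 - 4*x^4 - 58*x^3 + 232*x^2 + 441*x - 1764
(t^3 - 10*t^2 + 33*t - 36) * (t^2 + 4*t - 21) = t^5 - 6*t^4 - 28*t^3 + 306*t^2 - 837*t + 756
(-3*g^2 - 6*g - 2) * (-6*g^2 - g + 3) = 18*g^4 + 39*g^3 + 9*g^2 - 16*g - 6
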